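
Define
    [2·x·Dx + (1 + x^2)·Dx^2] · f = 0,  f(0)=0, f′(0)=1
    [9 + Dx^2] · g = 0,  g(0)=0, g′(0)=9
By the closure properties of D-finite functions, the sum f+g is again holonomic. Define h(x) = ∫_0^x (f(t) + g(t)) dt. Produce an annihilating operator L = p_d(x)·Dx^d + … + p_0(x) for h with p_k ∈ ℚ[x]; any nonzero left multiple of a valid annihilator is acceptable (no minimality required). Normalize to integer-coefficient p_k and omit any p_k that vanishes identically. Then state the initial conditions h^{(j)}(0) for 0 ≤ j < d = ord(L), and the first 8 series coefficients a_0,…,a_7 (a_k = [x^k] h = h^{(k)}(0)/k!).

L = (-54·x + 540·x^3 + 162·x^5)·Dx^2 + (63 + 279·x^2 + 297·x^4 + 81·x^6)·Dx^3 + (-6·x + 60·x^3 + 18·x^5)·Dx^4 + (7 + 31·x^2 + 33·x^4 + 9·x^6)·Dx^5  (order 5).
h: a_k = 0, 0, 5, 0, -83/24, 0, 251/240, 0, …
ICs: h(0) = 0, h′(0) = 0, h′′(0) = 10, h′′′(0) = 0, h′′′′(0) = -83.

f: a_k = 0, 1, 0, -1/3, 0, 1/5, 0, -1/7, …
g: a_k = 0, 9, 0, -27/2, 0, 243/40, 0, -729/560, …
Weyl lclm of L_f,L_g ⇒ L₀ (ord ≤ 4).
Integrate: L := L₀·Dx.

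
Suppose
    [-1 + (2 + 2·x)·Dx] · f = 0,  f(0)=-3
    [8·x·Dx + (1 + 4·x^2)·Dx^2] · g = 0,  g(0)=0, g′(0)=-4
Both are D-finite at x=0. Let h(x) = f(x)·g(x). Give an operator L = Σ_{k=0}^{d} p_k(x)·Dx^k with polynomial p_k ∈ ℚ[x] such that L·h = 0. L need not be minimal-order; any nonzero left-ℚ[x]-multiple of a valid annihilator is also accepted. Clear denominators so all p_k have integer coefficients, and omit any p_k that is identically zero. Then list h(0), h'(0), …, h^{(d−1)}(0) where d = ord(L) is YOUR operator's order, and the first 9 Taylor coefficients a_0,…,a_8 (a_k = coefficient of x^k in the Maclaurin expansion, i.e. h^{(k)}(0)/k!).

L = (3 - 16·x - 4·x^2) + (-4 + 28·x + 48·x^2 + 16·x^3)·Dx + (4 + 8·x + 20·x^2 + 32·x^3 + 16·x^4)·Dx^2  (order 2).
h: a_k = 0, 12, 6, -35/2, -29/4, 6389/160, 5929/320, -1022653/8960, -944407/17920, …
ICs: h(0) = 0, h′(0) = 12.

f: a_k = -3, -3/2, 3/8, -3/16, 15/128, -21/256, 63/1024, -99/2048, 1287/32768, …
g: a_k = 0, -4, 0, 16/3, 0, -64/5, 0, 256/7, 0, …
f·g: L₀ = L_f ⊗_s L_g, ord ≤ 1·2.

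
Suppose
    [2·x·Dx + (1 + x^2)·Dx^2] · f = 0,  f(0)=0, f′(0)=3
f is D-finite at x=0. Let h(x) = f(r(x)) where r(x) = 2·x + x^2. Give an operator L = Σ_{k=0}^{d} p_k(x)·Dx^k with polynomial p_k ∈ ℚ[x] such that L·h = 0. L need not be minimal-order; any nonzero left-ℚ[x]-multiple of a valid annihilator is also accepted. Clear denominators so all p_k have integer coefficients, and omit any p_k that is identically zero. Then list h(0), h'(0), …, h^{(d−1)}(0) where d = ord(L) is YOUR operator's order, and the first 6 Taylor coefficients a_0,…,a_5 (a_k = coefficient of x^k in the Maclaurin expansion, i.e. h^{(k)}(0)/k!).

L = (-1 + 8·x + 16·x^2 + 12·x^3 + 3·x^4)·Dx + (1 + x + 4·x^2 + 8·x^3 + 5·x^4 + x^5)·Dx^2  (order 2).
h: a_k = 0, 6, 3, -8, -12, 66/5, …
ICs: h(0) = 0, h′(0) = 6.

f: a_k = 0, 3, 0, -1, 0, 3/5, …
Substitute x→r, Dx→(1/r')Dx; clear ⇒ L₀.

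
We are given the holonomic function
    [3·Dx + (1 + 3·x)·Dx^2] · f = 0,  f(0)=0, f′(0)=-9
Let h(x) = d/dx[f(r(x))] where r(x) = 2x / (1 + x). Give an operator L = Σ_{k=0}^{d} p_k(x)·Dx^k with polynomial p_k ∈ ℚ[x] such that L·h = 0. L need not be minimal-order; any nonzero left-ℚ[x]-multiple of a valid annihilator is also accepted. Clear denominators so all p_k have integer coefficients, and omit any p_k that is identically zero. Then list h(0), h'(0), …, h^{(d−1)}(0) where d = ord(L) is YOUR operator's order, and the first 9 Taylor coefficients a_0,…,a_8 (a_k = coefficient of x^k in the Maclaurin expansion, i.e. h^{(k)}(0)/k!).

L = (8 + 14·x) + (1 + 8·x + 7·x^2)·Dx  (order 1).
h: a_k = -18, 144, -1026, 7200, -50418, 352944, -2470626, 17294400, -121060818, …
ICs: h(0) = -18.

f: a_k = 0, -9, 27/2, -27, 243/4, -729/5, 729/2, -6561/7, 19683/8, …
Substitute x→r, Dx→(1/r')Dx; clear ⇒ L₀.
h₀' ⇒ L via d/dx closure of L₀.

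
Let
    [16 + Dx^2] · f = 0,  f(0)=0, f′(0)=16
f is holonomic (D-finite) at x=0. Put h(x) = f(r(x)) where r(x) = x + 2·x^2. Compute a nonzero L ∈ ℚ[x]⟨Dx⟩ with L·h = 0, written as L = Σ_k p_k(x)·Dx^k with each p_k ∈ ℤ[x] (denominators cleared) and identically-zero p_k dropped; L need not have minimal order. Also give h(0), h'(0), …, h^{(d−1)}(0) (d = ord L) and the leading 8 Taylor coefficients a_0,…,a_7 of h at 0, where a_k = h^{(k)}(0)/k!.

f: a_k = 0, 16, 0, -128/3, 0, 512/15, 0, -4096/315, …
f∘r: x↦r, Dx↦Dx/r' in L_f ⇒ L₀.
L = (16 + 192·x + 768·x^2 + 1024·x^3) - 4·Dx + (1 + 4·x)·Dx^2  (order 2).
h: a_k = 0, 16, 32, -128/3, -256, -7168/15, 0, 425984/315, …
ICs: h(0) = 0, h′(0) = 16.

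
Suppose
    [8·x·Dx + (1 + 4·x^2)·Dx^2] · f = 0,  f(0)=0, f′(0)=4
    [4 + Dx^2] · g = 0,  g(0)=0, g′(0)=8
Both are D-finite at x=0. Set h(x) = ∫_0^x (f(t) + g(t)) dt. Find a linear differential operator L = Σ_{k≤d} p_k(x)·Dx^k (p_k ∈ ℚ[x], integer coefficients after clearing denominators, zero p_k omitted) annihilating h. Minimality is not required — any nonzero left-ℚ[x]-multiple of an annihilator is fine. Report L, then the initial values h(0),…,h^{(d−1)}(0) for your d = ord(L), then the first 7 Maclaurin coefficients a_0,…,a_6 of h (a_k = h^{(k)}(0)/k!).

f: a_k = 0, 4, 0, -16/3, 0, 64/5, 0, …
g: a_k = 0, 8, 0, -16/3, 0, 16/15, 0, …
Sum ⇒ L₀ = lclm(L_f,L_g) in ℚ(x)⟨Dx⟩.
Integrate: L := L₀·Dx.
L = (-352·x + 1792·x^3 + 512·x^5)·Dx^2 + (-4 + 112·x^2 + 576·x^4 + 256·x^6)·Dx^3 + (-88·x + 448·x^3 + 128·x^5)·Dx^4 + (-1 + 28·x^2 + 144·x^4 + 64·x^6)·Dx^5  (order 5).
h: a_k = 0, 0, 6, 0, -8/3, 0, 104/45, …
ICs: h(0) = 0, h′(0) = 0, h′′(0) = 12, h′′′(0) = 0, h′′′′(0) = -64.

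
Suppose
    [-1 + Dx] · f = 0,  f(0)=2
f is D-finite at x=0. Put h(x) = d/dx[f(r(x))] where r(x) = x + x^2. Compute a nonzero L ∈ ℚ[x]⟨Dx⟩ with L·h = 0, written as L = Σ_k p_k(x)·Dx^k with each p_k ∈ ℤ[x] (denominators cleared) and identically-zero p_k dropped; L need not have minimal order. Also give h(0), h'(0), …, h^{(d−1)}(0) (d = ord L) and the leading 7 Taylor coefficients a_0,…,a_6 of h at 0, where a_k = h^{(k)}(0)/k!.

f: a_k = 2, 2, 1, 1/3, 1/12, 1/60, 1/360, …
Change of var in L_f (x↦r) gives L₀.
Differentiate: ansatz ord ≤ ord L₀ ⇒ L.
L = (3 + 4·x + 4·x^2) + (-1 - 2·x)·Dx  (order 1).
h: a_k = 2, 6, 7, 25/3, 27/4, 331/60, 1303/360, …
ICs: h(0) = 2.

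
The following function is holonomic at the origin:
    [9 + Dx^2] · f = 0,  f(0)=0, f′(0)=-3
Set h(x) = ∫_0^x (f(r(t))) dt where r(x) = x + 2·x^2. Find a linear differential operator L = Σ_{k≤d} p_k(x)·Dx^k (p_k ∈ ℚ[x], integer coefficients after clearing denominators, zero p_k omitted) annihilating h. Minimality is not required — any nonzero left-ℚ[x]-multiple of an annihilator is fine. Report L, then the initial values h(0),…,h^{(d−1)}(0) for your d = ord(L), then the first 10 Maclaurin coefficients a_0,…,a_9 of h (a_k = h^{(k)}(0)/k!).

L = (9 + 108·x + 432·x^2 + 576·x^3)·Dx - 4·Dx^2 + (1 + 4·x)·Dx^3  (order 3).
h: a_k = 0, 0, -3/2, -2, 9/8, 27/5, 693/80, 9/4, -45117/4480, -693/40, …
ICs: h(0) = 0, h′(0) = 0, h′′(0) = -3.

f: a_k = 0, -3, 0, 9/2, 0, -81/40, 0, 243/560, 0, -243/4480, …
Substitute x→r, Dx→(1/r')Dx; clear ⇒ L₀.
h=∫₀ˣh₀: take L = L₀·Dx.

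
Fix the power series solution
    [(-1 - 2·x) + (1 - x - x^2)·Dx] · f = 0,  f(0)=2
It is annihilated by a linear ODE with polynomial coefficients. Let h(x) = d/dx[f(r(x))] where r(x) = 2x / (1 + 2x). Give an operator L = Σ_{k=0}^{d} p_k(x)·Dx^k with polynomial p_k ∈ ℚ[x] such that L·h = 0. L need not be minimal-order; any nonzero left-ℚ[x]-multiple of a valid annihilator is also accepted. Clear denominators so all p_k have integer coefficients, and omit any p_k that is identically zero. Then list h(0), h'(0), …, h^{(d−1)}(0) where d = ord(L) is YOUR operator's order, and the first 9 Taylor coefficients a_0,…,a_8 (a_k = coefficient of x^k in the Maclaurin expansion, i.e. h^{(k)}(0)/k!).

f: a_k = 2, 2, 4, 6, 10, 16, 26, 42, 68, …
f∘r: x↦r, Dx↦Dx/r' in L_f ⇒ L₀.
h=h₀': d/dx-closure on L₀ ⇒ L.
L = (4 + 24·x + 96·x^2 + 96·x^3) + (-1 - 10·x - 24·x^2 + 8·x^3 + 48·x^4)·Dx  (order 1).
h: a_k = 4, 16, 0, 128, -320, 1536, -5376, 20480, -73728, …
ICs: h(0) = 4.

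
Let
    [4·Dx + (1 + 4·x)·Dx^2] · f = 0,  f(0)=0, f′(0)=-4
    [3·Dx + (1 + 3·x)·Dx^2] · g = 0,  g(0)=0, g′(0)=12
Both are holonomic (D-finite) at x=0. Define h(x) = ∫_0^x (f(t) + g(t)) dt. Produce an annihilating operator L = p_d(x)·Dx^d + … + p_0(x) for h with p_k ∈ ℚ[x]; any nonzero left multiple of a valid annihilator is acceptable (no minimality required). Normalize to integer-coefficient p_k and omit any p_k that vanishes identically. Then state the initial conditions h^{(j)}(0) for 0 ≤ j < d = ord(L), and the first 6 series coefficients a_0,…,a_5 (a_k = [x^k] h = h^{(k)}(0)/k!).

f: a_k = 0, -4, 8, -64/3, 64, -1024/5, …
g: a_k = 0, 12, -18, 36, -81, 972/5, …
Sum ⇒ L₀ = lclm(L_f,L_g) in ℚ(x)⟨Dx⟩.
∫: right-multiply L₀ by Dx.
L = 24·Dx^2 + (14 + 48·x)·Dx^3 + (1 + 7·x + 12·x^2)·Dx^4  (order 4).
h: a_k = 0, 0, 4, -10/3, 11/3, -17/5, …
ICs: h(0) = 0, h′(0) = 0, h′′(0) = 8, h′′′(0) = -20.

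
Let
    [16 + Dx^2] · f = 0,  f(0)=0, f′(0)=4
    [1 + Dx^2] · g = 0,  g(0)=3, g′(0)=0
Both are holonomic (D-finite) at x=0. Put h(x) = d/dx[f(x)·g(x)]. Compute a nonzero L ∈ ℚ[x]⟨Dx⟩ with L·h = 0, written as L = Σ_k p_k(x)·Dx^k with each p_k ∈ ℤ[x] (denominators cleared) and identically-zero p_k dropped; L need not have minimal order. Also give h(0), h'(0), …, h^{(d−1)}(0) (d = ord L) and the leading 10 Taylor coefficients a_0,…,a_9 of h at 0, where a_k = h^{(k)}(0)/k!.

f: a_k = 0, 4, 0, -32/3, 0, 128/15, 0, -1024/315, 0, 2048/2835, …
g: a_k = 3, 0, -3/2, 0, 1/8, 0, -1/240, 0, 1/13440, 0, …
L₀ := L_f ⊗_s L_g (sym. prod.), ord ≤ 4.
Differentiate: ansatz ord ≤ ord L₀ ⇒ L.
L = 225 + 34·Dx^2 + Dx^4  (order 4).
h: a_k = 12, 0, -114, 0, 421/2, 0, -10039/60, 0, 246601/3360, 0, …
ICs: h(0) = 12, h′(0) = 0, h′′(0) = -228, h′′′(0) = 0.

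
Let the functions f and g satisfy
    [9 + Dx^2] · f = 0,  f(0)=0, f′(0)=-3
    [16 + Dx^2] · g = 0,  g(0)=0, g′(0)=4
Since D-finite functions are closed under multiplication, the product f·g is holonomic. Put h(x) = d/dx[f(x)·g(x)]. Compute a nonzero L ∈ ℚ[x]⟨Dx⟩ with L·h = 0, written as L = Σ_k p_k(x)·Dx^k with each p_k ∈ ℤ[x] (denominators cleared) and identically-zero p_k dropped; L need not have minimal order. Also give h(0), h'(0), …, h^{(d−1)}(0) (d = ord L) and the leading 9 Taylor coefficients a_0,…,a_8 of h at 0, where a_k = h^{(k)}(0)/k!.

L = 49 + 50·Dx^2 + Dx^4  (order 4).
h: a_k = 0, -24, 0, 200, 0, -2451/5, 0, 12010/21, 0, …
ICs: h(0) = 0, h′(0) = -24, h′′(0) = 0, h′′′(0) = 1200.

f: a_k = 0, -3, 0, 9/2, 0, -81/40, 0, 243/560, 0, …
g: a_k = 0, 4, 0, -32/3, 0, 128/15, 0, -1024/315, 0, …
L₀ := L_f ⊗_s L_g (sym. prod.), ord ≤ 4.
Differentiate: ansatz ord ≤ ord L₀ ⇒ L.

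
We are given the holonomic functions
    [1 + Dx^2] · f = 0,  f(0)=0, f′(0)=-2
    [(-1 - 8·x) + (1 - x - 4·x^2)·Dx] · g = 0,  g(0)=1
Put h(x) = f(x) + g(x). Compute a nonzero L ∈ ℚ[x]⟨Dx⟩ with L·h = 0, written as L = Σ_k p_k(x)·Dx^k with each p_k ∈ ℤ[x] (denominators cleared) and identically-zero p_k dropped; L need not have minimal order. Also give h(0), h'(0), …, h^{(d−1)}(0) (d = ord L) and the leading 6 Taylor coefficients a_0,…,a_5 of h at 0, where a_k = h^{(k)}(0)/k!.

f: a_k = 0, -2, 0, 1/3, 0, -1/60, …
g: a_k = 1, 1, 5, 9, 29, 65, …
Weyl lclm of L_f,L_g ⇒ L₀ (ord ≤ 3).
L = (-55 - 486·x - 553·x^2 - 1488·x^3 - 80·x^4 - 128·x^5) + (11 + 11·x + 23·x^2 - 169·x^3 - 348·x^4 - 48·x^5 - 64·x^6)·Dx + (-55 - 486·x - 553·x^2 - 1488·x^3 - 80·x^4 - 128·x^5)·Dx^2 + (11 + 11·x + 23·x^2 - 169·x^3 - 348·x^4 - 48·x^5 - 64·x^6)·Dx^3  (order 3).
h: a_k = 1, -1, 5, 28/3, 29, 3899/60, …
ICs: h(0) = 1, h′(0) = -1, h′′(0) = 10.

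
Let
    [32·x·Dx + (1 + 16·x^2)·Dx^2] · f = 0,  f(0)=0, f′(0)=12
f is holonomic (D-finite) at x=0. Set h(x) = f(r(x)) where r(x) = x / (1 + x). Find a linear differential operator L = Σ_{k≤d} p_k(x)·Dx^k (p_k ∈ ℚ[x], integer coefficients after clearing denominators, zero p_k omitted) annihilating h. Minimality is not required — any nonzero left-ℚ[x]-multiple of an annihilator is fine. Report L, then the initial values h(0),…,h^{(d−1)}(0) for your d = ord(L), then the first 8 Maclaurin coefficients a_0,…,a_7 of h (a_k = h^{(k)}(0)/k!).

L = (2 + 34·x)·Dx + (1 + 2·x + 17·x^2)·Dx^2  (order 2).
h: a_k = 0, 12, -12, -52, 180, 1212/5, -2444, 8724/7, …
ICs: h(0) = 0, h′(0) = 12.

f: a_k = 0, 12, 0, -64, 0, 3072/5, 0, -49152/7, …
h₀=f(r): pull back L_f along r ⇒ L₀.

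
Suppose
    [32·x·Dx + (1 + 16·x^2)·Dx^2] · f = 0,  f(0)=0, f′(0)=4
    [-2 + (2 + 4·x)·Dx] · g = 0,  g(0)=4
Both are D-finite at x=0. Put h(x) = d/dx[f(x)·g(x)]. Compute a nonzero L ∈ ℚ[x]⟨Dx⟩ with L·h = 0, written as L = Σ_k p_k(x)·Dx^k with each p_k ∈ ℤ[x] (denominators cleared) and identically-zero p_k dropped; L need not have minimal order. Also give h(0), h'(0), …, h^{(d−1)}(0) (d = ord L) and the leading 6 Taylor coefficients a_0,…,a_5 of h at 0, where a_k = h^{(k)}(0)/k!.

f: a_k = 0, 4, 0, -64/3, 0, 1024/5, …
g: a_k = 4, 4, -2, 2, -5/2, 7/2, …
L₀ := L_f ⊗_s L_g (sym. prod.), ord ≤ 2.
h=h₀': d/dx-closure on L₀ ⇒ L.
L = (29 + 320·x - 1120·x^2 - 3072·x^3 - 768·x^4) + (38 + 300·x - 576·x^2 - 6656·x^3 - 10752·x^4 - 3072·x^5)·Dx + (3 - 20·x - 84·x^2 - 512·x^3 - 2176·x^4 - 3072·x^5 - 1024·x^6)·Dx^2  (order 2).
h: a_k = 16, 32, -280, -928/3, 12778/3, 23716/5, …
ICs: h(0) = 16, h′(0) = 32.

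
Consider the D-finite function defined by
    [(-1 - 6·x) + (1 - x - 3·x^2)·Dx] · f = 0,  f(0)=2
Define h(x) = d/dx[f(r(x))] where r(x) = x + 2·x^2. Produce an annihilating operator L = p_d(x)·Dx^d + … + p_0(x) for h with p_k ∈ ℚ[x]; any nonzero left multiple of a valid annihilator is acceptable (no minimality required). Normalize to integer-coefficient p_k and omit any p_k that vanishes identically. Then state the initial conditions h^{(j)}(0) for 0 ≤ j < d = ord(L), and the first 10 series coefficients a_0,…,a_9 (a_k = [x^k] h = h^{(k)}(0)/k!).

f: a_k = 2, 2, 8, 14, 38, 80, 194, 434, 1016, 2318, …
h₀=f(r): pull back L_f along r ⇒ L₀.
h₀' ⇒ L via d/dx closure of L₀.
L = (12 + 102·x + 366·x^2 + 1008·x^3 + 2808·x^4 + 4320·x^5 + 2880·x^6) + (-1 - 9·x - 21·x^2 + 50·x^3 + 360·x^4 + 792·x^5 + 1008·x^6 + 576·x^7)·Dx  (order 1).
h: a_k = 2, 24, 138, 616, 2760, 12108, 50246, 205920, 832230, 3315220, …
ICs: h(0) = 2.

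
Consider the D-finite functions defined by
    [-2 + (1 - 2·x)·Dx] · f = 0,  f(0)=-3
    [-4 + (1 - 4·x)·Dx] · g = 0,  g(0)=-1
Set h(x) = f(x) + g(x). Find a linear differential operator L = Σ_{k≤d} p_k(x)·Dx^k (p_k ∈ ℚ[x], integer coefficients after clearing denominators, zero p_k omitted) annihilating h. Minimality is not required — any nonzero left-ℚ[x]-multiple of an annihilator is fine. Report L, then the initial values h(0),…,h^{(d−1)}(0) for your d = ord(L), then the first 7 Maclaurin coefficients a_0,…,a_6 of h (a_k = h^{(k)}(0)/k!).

L = -16 + (12 - 32·x)·Dx + (-1 + 6·x - 8·x^2)·Dx^2  (order 2).
h: a_k = -4, -10, -28, -88, -304, -1120, -4288, …
ICs: h(0) = -4, h′(0) = -10.

f: a_k = -3, -6, -12, -24, -48, -96, -192, …
g: a_k = -1, -4, -16, -64, -256, -1024, -4096, …
Sum ⇒ L₀ = lclm(L_f,L_g) in ℚ(x)⟨Dx⟩.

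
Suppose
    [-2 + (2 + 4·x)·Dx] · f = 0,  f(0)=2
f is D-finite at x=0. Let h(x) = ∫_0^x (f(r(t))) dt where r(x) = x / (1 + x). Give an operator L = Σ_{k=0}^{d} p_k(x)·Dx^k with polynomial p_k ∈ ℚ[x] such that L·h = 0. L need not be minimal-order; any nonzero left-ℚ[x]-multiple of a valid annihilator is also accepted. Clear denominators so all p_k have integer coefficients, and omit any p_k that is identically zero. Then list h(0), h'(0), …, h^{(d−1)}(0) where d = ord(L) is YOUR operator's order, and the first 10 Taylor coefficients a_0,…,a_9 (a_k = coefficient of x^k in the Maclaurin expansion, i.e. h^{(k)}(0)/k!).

L = -Dx + (1 + 4·x + 3·x^2)·Dx^2  (order 2).
h: a_k = 0, 2, 1, -1, 5/4, -37/20, 25/8, -327/56, 753/64, -1605/64, …
ICs: h(0) = 0, h′(0) = 2.

f: a_k = 2, 2, -1, 1, -5/4, 7/4, -21/8, 33/8, -429/64, 715/64, …
Substitute x→r, Dx→(1/r')Dx; clear ⇒ L₀.
∫: right-multiply L₀ by Dx.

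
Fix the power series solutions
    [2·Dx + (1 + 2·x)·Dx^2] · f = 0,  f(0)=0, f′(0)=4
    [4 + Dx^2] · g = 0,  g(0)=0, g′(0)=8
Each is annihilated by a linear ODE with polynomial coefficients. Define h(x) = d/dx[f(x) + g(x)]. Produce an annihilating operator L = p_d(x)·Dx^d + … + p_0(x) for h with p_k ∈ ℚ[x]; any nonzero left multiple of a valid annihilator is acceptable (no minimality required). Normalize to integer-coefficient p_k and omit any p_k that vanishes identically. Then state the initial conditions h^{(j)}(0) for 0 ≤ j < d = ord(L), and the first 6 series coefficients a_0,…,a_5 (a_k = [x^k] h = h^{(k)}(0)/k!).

f: a_k = 0, 4, -4, 16/3, -8, 64/5, …
g: a_k = 0, 8, 0, -16/3, 0, 16/15, …
L₀ := lclm(L_f,L_g); ord L₀ ≤ 2+2.
h₀' ⇒ L via d/dx closure of L₀.
L = (56 + 32·x + 32·x^2) + (12 + 40·x + 48·x^2 + 32·x^3)·Dx + (14 + 8·x + 8·x^2)·Dx^2 + (3 + 10·x + 12·x^2 + 8·x^3)·Dx^3  (order 3).
h: a_k = 12, -8, 0, -32, 208/3, -128, …
ICs: h(0) = 12, h′(0) = -8, h′′(0) = 0.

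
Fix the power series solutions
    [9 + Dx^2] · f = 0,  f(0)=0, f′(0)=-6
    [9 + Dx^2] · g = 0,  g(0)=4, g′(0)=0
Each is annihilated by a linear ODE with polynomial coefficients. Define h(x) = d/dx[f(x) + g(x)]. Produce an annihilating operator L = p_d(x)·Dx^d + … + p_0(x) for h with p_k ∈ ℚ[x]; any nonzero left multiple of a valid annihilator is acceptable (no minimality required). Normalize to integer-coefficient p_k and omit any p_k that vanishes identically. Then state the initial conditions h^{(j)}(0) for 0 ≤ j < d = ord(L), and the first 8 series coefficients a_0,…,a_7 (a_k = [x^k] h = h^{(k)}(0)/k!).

f: a_k = 0, -6, 0, 9, 0, -81/20, 0, 243/280, …
g: a_k = 4, 0, -18, 0, 27/2, 0, -81/20, 0, …
L₀ := lclm(L_f,L_g); ord L₀ ≤ 2+2.
h=h₀': d/dx-closure on L₀ ⇒ L.
L = 9 + Dx^2  (order 2).
h: a_k = -6, -36, 27, 54, -81/4, -243/10, 243/40, 729/140, …
ICs: h(0) = -6, h′(0) = -36.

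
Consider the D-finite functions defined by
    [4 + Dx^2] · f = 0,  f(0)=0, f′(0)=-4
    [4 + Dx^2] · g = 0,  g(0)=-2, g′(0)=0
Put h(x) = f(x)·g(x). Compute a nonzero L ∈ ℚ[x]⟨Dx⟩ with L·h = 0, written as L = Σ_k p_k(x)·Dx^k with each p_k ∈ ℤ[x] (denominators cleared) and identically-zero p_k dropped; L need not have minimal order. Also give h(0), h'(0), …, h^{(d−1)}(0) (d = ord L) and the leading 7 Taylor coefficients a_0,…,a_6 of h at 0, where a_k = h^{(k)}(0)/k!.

f: a_k = 0, -4, 0, 8/3, 0, -8/15, 0, …
g: a_k = -2, 0, 4, 0, -4/3, 0, 8/45, …
Sym-product of L_f,L_g gives L₀ (≤ ord 4).
L = 16·Dx + Dx^3  (order 3).
h: a_k = 0, 8, 0, -64/3, 0, 256/15, 0, …
ICs: h(0) = 0, h′(0) = 8, h′′(0) = 0.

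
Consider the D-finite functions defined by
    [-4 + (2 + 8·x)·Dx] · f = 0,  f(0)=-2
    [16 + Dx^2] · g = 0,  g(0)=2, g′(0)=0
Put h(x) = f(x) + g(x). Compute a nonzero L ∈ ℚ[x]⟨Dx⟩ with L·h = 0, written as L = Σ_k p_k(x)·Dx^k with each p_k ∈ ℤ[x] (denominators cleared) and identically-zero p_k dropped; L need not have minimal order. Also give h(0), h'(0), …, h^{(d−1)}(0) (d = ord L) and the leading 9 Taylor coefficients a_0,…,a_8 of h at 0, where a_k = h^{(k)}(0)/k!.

L = (-224 - 1024·x - 2048·x^2) + (48 + 704·x + 3072·x^2 + 4096·x^3)·Dx + (-14 - 64·x - 128·x^2)·Dx^2 + (3 + 44·x + 192·x^2 + 256·x^3)·Dx^3  (order 3).
h: a_k = 0, -4, -12, -8, 124/3, -56, 7048/45, -528, 541564/315, …
ICs: h(0) = 0, h′(0) = -4, h′′(0) = -24.

f: a_k = -2, -4, 4, -8, 20, -56, 168, -528, 1716, …
g: a_k = 2, 0, -16, 0, 64/3, 0, -512/45, 0, 1024/315, …
Sum ⇒ L₀ = lclm(L_f,L_g) in ℚ(x)⟨Dx⟩.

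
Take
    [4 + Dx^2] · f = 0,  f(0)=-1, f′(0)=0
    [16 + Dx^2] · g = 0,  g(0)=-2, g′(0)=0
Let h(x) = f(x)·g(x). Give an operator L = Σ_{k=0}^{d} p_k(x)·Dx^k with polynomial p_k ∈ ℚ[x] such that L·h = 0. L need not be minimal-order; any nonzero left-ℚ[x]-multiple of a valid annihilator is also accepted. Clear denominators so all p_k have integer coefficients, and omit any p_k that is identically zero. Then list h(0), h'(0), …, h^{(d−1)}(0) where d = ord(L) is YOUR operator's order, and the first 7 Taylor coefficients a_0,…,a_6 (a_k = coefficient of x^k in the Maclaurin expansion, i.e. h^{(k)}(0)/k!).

L = 144 + 40·Dx^2 + Dx^4  (order 4).
h: a_k = 2, 0, -20, 0, 164/3, 0, -584/9, …
ICs: h(0) = 2, h′(0) = 0, h′′(0) = -40, h′′′(0) = 0.

f: a_k = -1, 0, 2, 0, -2/3, 0, 4/45, …
g: a_k = -2, 0, 16, 0, -64/3, 0, 512/45, …
h₀=f·g: eliminate ⇒ L₀, order ≤ 2·2.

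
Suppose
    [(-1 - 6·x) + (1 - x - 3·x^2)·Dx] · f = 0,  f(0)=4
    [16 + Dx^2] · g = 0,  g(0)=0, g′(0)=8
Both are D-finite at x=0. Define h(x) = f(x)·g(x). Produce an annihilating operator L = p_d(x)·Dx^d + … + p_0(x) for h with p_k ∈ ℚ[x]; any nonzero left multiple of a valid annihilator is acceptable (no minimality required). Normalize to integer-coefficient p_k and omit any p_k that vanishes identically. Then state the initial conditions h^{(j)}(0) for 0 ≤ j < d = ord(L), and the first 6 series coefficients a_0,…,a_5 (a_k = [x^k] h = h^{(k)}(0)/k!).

f: a_k = 4, 4, 16, 28, 76, 160, …
g: a_k = 0, 8, 0, -64/3, 0, 256/15, …
L₀ := L_f ⊗_s L_g (sym. prod.), ord ≤ 2.
L = (-10 + 16·x + 48·x^2) + (2 + 12·x)·Dx + (-1 + x + 3·x^2)·Dx^2  (order 2).
h: a_k = 0, 32, 32, 128/3, 416/3, 5024/15, …
ICs: h(0) = 0, h′(0) = 32.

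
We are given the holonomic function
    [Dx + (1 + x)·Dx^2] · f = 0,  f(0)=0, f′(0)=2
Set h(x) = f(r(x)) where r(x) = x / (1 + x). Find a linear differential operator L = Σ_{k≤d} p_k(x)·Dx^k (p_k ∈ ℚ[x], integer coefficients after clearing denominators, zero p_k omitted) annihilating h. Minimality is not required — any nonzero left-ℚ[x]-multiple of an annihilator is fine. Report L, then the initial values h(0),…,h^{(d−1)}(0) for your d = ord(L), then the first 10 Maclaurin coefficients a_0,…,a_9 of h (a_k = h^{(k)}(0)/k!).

f: a_k = 0, 2, -1, 2/3, -1/2, 2/5, -1/3, 2/7, -1/4, 2/9, …
Substitute x→r, Dx→(1/r')Dx; clear ⇒ L₀.
L = (3 + 4·x)·Dx + (1 + 3·x + 2·x^2)·Dx^2  (order 2).
h: a_k = 0, 2, -3, 14/3, -15/2, 62/5, -21, 254/7, -255/4, 1022/9, …
ICs: h(0) = 0, h′(0) = 2.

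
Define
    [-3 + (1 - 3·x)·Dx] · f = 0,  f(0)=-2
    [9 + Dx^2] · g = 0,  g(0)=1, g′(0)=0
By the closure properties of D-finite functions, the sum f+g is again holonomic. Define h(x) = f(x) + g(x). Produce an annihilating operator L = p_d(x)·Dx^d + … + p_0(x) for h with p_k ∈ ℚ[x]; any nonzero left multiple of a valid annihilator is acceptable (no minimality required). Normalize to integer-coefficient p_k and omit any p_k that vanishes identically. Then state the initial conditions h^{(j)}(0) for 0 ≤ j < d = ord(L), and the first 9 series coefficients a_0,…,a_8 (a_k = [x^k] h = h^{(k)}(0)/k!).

L = (63 - 54·x + 81·x^2) + (-9 + 45·x - 81·x^2 + 81·x^3)·Dx + (7 - 6·x + 9·x^2)·Dx^2 + (-1 + 5·x - 9·x^2 + 9·x^3)·Dx^3  (order 3).
h: a_k = -1, -6, -45/2, -54, -1269/8, -486, -116721/80, -4374, -58785831/4480, …
ICs: h(0) = -1, h′(0) = -6, h′′(0) = -45.

f: a_k = -2, -6, -18, -54, -162, -486, -1458, -4374, -13122, …
g: a_k = 1, 0, -9/2, 0, 27/8, 0, -81/80, 0, 729/4480, …
f+g: L₀ = lclm(L_f,L_g), ord ≤ 1+2.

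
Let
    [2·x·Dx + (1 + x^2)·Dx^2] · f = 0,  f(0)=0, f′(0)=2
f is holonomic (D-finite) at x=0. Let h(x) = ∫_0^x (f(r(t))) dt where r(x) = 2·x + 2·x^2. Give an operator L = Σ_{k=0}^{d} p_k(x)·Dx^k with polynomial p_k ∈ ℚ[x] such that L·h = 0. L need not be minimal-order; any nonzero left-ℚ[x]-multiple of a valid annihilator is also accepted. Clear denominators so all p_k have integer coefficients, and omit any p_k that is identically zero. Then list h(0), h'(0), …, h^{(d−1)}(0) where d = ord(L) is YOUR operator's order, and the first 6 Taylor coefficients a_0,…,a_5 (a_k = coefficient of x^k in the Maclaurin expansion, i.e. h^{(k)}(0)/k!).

L = (-2 + 8·x + 32·x^2 + 48·x^3 + 24·x^4)·Dx^2 + (1 + 2·x + 4·x^2 + 16·x^3 + 20·x^4 + 8·x^5)·Dx^3  (order 3).
h: a_k = 0, 0, 2, 4/3, -4/3, -16/5, …
ICs: h(0) = 0, h′(0) = 0, h′′(0) = 4.

f: a_k = 0, 2, 0, -2/3, 0, 2/5, …
Change of var in L_f (x↦r) gives L₀.
Integrate: L := L₀·Dx.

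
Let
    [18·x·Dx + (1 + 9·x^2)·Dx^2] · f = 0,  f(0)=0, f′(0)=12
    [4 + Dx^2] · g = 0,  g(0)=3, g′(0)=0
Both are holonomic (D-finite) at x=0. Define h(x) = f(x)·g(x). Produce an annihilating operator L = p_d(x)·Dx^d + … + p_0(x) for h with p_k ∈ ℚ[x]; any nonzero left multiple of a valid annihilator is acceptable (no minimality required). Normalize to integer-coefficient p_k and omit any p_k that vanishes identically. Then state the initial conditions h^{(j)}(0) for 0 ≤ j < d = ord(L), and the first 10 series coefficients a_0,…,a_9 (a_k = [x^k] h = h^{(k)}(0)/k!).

f: a_k = 0, 12, 0, -36, 0, 972/5, 0, -8748/7, 0, 8748, …
g: a_k = 3, 0, -6, 0, 2, 0, -4/15, 0, 2/105, 0, …
L₀ := L_f ⊗_s L_g (sym. prod.), ord ≤ 4.
L = (2080 + 50256·x^2 + 89424·x^4 + 186624·x^6 + 419904·x^8) + (3168·x + 38880·x^3 + 139968·x^5 + 419904·x^7)·Dx + (572 + 13788·x^2 + 33048·x^4 + 93312·x^6 + 209952·x^8)·Dx^2 + (792·x + 9720·x^3 + 34992·x^5 + 104976·x^7)·Dx^3 + (13 + 306·x^2 + 2673·x^4 + 11664·x^6 + 26244·x^8)·Dx^4  (order 4).
h: a_k = 0, 36, 0, -180, 0, 4116/5, 0, -174676/35, 0, 1194932/35, …
ICs: h(0) = 0, h′(0) = 36, h′′(0) = 0, h′′′(0) = -1080.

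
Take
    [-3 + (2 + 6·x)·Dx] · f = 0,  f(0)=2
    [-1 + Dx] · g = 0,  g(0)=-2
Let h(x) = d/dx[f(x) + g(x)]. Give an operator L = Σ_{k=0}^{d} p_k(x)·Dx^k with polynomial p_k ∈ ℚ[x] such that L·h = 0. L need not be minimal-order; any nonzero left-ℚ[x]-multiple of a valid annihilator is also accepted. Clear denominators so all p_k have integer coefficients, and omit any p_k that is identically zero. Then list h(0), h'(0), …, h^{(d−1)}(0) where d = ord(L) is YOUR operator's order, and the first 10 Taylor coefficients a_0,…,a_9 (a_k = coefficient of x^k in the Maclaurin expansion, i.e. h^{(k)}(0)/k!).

L = (-33 - 18·x) + (23 - 24·x - 36·x^2)·Dx + (10 + 42·x + 36·x^2)·Dx^2  (order 2).
h: a_k = 1, -13/2, 73/8, -1231/48, 25483/384, -688969/3840, 22733737/46080, -886620991/645120, 39897932563/10321920, -2034794587849/185794560, …
ICs: h(0) = 1, h′(0) = -13/2.

f: a_k = 2, 3, -9/4, 27/8, -405/64, 1701/128, -15309/512, 72171/1024, -2814669/16384, 14073345/32768, …
g: a_k = -2, -2, -1, -1/3, -1/12, -1/60, -1/360, -1/2520, -1/20160, -1/181440, …
L₀ := lclm(L_f,L_g); ord L₀ ≤ 1+1.
h=h₀': d/dx-closure on L₀ ⇒ L.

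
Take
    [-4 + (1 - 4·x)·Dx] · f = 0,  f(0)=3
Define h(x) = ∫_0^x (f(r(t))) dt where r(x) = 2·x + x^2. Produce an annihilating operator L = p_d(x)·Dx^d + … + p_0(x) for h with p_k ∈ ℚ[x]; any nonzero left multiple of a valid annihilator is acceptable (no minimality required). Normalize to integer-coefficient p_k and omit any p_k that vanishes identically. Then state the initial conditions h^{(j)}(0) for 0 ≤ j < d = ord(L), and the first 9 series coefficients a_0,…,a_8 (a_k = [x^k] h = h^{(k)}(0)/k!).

L = (8 + 8·x)·Dx + (-1 + 8·x + 4·x^2)·Dx^2  (order 2).
h: a_k = 0, 3, 12, 68, 432, 2928, 20672, 1050816/7, 1112832, …
ICs: h(0) = 0, h′(0) = 3.

f: a_k = 3, 12, 48, 192, 768, 3072, 12288, 49152, 196608, …
Change of var in L_f (x↦r) gives L₀.
Integrate: L := L₀·Dx.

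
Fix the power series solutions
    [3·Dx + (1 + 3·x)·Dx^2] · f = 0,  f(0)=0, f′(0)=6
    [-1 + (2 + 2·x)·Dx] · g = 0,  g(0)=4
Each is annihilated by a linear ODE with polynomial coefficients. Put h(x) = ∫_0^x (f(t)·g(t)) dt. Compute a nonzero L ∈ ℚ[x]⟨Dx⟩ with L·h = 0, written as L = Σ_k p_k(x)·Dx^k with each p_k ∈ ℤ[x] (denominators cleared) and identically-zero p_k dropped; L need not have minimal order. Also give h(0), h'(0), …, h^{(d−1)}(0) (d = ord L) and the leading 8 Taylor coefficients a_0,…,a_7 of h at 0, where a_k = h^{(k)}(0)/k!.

f: a_k = 0, 6, -9, 18, -81/2, 486/5, -243, 4374/7, …
g: a_k = 4, 2, -1/2, 1/4, -5/32, 7/64, -21/256, 33/512, …
Product ⇒ symmetric product L₀, ord ≤ 2.
h=∫₀ˣh₀: take L = L₀·Dx.
L = (-3 + 3·x)·Dx + (8 + 8·x)·Dx^2 + (4 + 20·x + 28·x^2 + 12·x^3)·Dx^3  (order 3).
h: a_k = 0, 0, 12, -8, 51/4, -24, 7883/160, -60063/560, …
ICs: h(0) = 0, h′(0) = 0, h′′(0) = 24.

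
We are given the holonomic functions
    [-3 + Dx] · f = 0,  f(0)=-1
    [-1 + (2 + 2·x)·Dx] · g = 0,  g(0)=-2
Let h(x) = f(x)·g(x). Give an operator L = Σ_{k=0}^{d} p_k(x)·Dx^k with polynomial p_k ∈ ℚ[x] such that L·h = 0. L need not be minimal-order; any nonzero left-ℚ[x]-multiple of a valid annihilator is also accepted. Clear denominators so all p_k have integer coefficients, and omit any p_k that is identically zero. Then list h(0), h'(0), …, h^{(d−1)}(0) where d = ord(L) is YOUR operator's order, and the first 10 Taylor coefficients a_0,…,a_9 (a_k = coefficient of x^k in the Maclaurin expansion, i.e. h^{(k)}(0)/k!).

f: a_k = -1, -3, -9/2, -9/2, -27/8, -81/40, -81/80, -243/560, -729/4480, -243/4480, …
g: a_k = -2, -1, 1/4, -1/8, 5/64, -7/128, 21/512, -33/1024, 429/16384, -715/32768, …
h₀=f·g: eliminate ⇒ L₀, order ≤ 1·1.
L = (-7 - 6·x) + (2 + 2·x)·Dx  (order 1).
h: a_k = 2, 7, 47/4, 103/8, 667/64, 4277/640, 9063/2560, 57333/35840, 51423/81920, 251591/1146880, …
ICs: h(0) = 2.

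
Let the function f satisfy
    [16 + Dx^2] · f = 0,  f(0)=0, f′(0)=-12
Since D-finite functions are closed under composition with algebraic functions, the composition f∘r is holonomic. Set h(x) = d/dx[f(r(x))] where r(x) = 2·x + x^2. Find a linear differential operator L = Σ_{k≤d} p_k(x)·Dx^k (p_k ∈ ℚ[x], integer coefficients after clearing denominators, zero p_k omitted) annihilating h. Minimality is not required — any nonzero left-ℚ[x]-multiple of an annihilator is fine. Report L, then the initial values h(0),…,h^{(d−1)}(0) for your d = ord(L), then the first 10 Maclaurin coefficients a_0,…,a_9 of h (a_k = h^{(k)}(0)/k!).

f: a_k = 0, -12, 0, 32, 0, -128/5, 0, 1024/105, 0, -2048/945, …
Substitute x→r, Dx→(1/r')Dx; clear ⇒ L₀.
h₀' ⇒ L via d/dx closure of L₀.
L = (67 + 256·x + 384·x^2 + 256·x^3 + 64·x^4) + (-3 - 3·x)·Dx + (1 + 2·x + x^2)·Dx^2  (order 2).
h: a_k = -24, -24, 768, 1536, -3136, -12096, -83968/15, 401408/15, 4902656/105, 30976/7, …
ICs: h(0) = -24, h′(0) = -24.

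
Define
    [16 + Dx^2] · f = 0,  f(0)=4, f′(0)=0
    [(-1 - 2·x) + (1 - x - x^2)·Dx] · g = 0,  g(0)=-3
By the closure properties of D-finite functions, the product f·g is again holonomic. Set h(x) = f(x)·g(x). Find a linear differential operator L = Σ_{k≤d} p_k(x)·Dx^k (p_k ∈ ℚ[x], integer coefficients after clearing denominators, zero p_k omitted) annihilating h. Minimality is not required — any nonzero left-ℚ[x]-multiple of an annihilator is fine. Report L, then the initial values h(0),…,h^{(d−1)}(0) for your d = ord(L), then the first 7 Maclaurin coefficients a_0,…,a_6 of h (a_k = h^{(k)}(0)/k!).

f: a_k = 4, 0, -32, 0, 128/3, 0, -1024/45, …
g: a_k = -3, -3, -6, -9, -15, -24, -39, …
Product ⇒ symmetric product L₀, ord ≤ 2.
L = (-14 + 16·x + 16·x^2) + (2 + 4·x)·Dx + (-1 + x + x^2)·Dx^2  (order 2).
h: a_k = -12, -12, 72, 60, 4, 64, 2044/15, …
ICs: h(0) = -12, h′(0) = -12.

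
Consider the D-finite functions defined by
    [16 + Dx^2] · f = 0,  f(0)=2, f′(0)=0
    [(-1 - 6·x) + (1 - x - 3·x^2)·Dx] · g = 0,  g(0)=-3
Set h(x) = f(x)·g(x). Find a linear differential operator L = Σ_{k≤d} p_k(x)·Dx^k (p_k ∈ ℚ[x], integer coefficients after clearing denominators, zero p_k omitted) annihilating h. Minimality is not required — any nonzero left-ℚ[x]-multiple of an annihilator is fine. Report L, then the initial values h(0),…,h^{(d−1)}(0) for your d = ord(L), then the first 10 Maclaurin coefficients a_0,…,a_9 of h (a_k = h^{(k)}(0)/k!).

f: a_k = 2, 0, -16, 0, 64/3, 0, -512/45, 0, 1024/315, 0, …
g: a_k = -3, -3, -12, -21, -57, -120, -291, -651, -1524, -3477, …
h₀=f·g: eliminate ⇒ L₀, order ≤ 2·1.
L = (-10 + 16·x + 48·x^2) + (2 + 12·x)·Dx + (-1 + x + 3·x^2)·Dx^2  (order 2).
h: a_k = -6, -6, 24, 6, 14, 32, 1622/15, 3062/15, 54472/105, 118774/105, …
ICs: h(0) = -6, h′(0) = -6.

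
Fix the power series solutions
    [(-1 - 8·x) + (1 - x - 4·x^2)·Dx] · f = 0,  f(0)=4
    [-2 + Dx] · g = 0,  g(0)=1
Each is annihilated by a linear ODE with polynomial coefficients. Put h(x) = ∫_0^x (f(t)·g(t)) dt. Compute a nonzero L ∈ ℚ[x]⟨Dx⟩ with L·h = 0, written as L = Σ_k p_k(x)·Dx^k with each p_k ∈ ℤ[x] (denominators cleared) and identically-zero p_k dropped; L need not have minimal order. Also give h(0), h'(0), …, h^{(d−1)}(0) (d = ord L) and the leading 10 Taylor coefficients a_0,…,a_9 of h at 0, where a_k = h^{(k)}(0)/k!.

f: a_k = 4, 4, 20, 36, 116, 260, 724, 1764, 4660, 11716, …
g: a_k = 1, 2, 2, 4/3, 2/3, 4/15, 4/45, 8/315, 2/315, 4/2835, …
L₀ := L_f ⊗_s L_g (sym. prod.), ord ≤ 1.
Integrate: L := L₀·Dx.
L = (3 + 6·x - 8·x^2)·Dx + (-1 + x + 4·x^2)·Dx^2  (order 2).
h: a_k = 0, 4, 6, 12, 67/3, 236/5, 1486/15, 9892/45, 34269/70, 1057508/945, …
ICs: h(0) = 0, h′(0) = 4.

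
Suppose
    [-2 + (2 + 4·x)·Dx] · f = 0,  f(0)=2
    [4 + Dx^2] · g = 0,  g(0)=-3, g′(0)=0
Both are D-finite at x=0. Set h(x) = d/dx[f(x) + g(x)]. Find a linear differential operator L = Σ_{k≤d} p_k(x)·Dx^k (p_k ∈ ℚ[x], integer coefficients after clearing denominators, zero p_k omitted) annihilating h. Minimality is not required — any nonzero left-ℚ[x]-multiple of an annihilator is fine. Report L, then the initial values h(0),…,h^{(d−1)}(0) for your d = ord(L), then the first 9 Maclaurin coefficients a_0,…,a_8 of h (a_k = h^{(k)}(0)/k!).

L = (-76 - 64·x - 64·x^2) + (-28 - 120·x - 192·x^2 - 128·x^3)·Dx + (-19 - 16·x - 16·x^2)·Dx^2 + (-7 - 30·x - 48·x^2 - 32·x^3)·Dx^3  (order 3).
h: a_k = 2, 10, 3, -13, 35/4, -283/20, 231/8, -45173/840, 6435/64, …
ICs: h(0) = 2, h′(0) = 10, h′′(0) = 6.

f: a_k = 2, 2, -1, 1, -5/4, 7/4, -21/8, 33/8, -429/64, …
g: a_k = -3, 0, 6, 0, -2, 0, 4/15, 0, -2/105, …
Sum ⇒ L₀ = lclm(L_f,L_g) in ℚ(x)⟨Dx⟩.
Differentiate: ansatz ord ≤ ord L₀ ⇒ L.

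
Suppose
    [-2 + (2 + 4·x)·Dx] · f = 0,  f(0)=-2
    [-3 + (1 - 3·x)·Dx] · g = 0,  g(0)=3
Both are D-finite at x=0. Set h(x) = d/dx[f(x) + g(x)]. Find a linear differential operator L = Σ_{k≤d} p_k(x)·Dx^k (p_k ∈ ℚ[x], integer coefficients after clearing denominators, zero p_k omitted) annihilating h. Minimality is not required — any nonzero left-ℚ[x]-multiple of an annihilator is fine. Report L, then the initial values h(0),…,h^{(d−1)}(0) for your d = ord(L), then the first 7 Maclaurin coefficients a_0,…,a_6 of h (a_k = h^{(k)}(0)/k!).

L = (-72 - 54·x) + (-51 - 234·x - 189·x^2)·Dx + (7 + 2·x - 51·x^2 - 54·x^3)·Dx^2  (order 2).
h: a_k = 7, 56, 240, 977, 14545/4, 52551/4, 367185/8, …
ICs: h(0) = 7, h′(0) = 56.

f: a_k = -2, -2, 1, -1, 5/4, -7/4, 21/8, …
g: a_k = 3, 9, 27, 81, 243, 729, 2187, …
h₀=f+g: left-lcm gives L₀, ord ≤ 2.
h₀' ⇒ L via d/dx closure of L₀.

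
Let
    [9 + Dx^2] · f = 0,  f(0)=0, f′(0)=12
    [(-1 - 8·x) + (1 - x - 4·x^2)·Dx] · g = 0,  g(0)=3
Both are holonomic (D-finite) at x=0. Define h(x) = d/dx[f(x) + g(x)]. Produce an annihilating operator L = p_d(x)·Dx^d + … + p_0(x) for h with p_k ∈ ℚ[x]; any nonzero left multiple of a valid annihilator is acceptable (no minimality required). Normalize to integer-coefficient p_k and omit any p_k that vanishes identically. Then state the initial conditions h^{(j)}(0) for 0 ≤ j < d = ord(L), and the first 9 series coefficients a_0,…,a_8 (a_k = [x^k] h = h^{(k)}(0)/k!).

f: a_k = 0, 12, 0, -18, 0, 81/10, 0, -243/140, 0, …
g: a_k = 3, 3, 15, 27, 87, 195, 543, 1323, 3495, …
h₀=f+g: left-lcm gives L₀, ord ≤ 3.
Derive L from L₀ (diff closure).
L = (2358 + 13068·x + 57006·x^2 + 38520·x^3 + 83520·x^4 + 31104·x^5 + 41472·x^6) + (-189 - 1413·x + 1251·x^2 + 4203·x^3 + 5580·x^4 + 11952·x^5 + 12096·x^6 + 13824·x^7)·Dx + (262 + 1452·x + 6334·x^2 + 4280·x^3 + 9280·x^4 + 3456·x^5 + 4608·x^6)·Dx^2 + (-21 - 157·x + 139·x^2 + 467·x^3 + 620·x^4 + 1328·x^5 + 1344·x^6 + 1536·x^7)·Dx^3  (order 3).
h: a_k = 15, 30, 27, 348, 2031/2, 3258, 184977/20, 27960, 88575147/1120, …
ICs: h(0) = 15, h′(0) = 30, h′′(0) = 54.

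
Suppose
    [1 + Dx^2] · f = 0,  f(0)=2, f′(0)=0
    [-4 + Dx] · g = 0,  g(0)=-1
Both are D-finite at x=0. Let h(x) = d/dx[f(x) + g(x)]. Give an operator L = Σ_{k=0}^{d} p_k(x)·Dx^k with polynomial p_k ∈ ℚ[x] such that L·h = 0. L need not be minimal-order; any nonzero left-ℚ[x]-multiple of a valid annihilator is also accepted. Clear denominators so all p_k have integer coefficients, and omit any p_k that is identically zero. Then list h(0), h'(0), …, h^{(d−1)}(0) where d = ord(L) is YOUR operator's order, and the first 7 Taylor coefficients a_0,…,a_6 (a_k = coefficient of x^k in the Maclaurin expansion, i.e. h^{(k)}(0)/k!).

f: a_k = 2, 0, -1, 0, 1/12, 0, -1/360, …
g: a_k = -1, -4, -8, -32/3, -32/3, -128/15, -256/45, …
Sum ⇒ L₀ = lclm(L_f,L_g) in ℚ(x)⟨Dx⟩.
Differentiate: ansatz ord ≤ ord L₀ ⇒ L.
L = 4 - Dx + 4·Dx^2 - Dx^3  (order 3).
h: a_k = -4, -18, -32, -127/3, -128/3, -683/20, -1024/45, …
ICs: h(0) = -4, h′(0) = -18, h′′(0) = -64.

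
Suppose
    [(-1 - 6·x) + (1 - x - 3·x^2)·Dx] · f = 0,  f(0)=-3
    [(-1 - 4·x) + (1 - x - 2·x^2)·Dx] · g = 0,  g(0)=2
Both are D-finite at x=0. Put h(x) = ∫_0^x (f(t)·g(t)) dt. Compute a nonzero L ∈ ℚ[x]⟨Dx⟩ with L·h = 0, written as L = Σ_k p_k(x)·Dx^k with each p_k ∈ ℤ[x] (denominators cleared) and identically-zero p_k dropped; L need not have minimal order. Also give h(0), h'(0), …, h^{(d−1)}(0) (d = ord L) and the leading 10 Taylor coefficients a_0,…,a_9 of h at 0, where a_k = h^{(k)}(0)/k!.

f: a_k = -3, -3, -12, -21, -57, -120, -291, -651, -1524, -3477, …
g: a_k = 2, 2, 6, 10, 22, 42, 86, 170, 342, 682, …
Sym-product of L_f,L_g gives L₀ (≤ ord 1).
h=∫₀ˣh₀: take L = L₀·Dx.
L = (-2 - 8·x + 15·x^2 + 24·x^3)·Dx + (1 - 2·x - 4·x^2 + 5·x^3 + 6·x^4)·Dx^2  (order 2).
h: a_k = 0, -6, -6, -16, -57/2, -324/5, -132, -2022/7, -1227/2, -4000/3, …
ICs: h(0) = 0, h′(0) = -6.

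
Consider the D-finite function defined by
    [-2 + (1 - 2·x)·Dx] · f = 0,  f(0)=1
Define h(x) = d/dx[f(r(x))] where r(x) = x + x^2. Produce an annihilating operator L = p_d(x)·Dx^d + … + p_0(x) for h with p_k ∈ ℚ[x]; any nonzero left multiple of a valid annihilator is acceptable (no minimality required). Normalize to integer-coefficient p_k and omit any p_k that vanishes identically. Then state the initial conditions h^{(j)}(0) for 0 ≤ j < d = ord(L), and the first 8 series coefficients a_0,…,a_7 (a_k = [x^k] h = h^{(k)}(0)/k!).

f: a_k = 1, 2, 4, 8, 16, 32, 64, 128, …
f∘r: x↦r, Dx↦Dx/r' in L_f ⇒ L₀.
h=h₀': d/dx-closure on L₀ ⇒ L.
L = (6 + 12·x + 12·x^2) + (-1 + 6·x^2 + 4·x^3)·Dx  (order 1).
h: a_k = 2, 12, 48, 176, 600, 1968, 6272, 19584, …
ICs: h(0) = 2.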